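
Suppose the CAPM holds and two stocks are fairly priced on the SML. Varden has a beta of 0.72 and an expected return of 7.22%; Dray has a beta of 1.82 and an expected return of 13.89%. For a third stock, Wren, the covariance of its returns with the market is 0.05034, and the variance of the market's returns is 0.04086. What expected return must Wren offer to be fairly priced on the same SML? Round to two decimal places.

MRP = (13.89% − 7.22%) / (1.82 − 0.72) = 6.0636%
R_f = 7.22% − 0.72 × 6.0636% = 2.8542%
β_Wren = Cov / Var(R_m) = 0.05034 / 0.04086 = 1.2320
E(R_Wren) = R_f + β × MRP = 2.8542% + 1.2320 × 6.0636% = 10.32%

10.32%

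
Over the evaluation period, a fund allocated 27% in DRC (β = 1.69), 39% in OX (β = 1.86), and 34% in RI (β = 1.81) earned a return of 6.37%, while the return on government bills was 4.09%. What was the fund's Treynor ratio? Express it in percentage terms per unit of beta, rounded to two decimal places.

1.27%

β_P = 0.27×1.69 + 0.39×1.86 + 0.34×1.81 = 1.7971
Treynor = (R_P − R_f) / β_P = (6.37% − 4.09%) / 1.7971 = 2.28% / 1.7971 = 1.27%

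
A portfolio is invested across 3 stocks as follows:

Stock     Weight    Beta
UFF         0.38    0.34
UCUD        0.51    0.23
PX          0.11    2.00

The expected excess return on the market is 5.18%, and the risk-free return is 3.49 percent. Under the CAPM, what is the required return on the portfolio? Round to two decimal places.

β_P = Σ w_i β_i = 0.38×0.34 + 0.51×0.23 + 0.11×2.00 = 0.4665
E(R_P) = R_f + β_P × MRP = 3.49% + 0.4665 × 5.18% = 5.91%

5.91%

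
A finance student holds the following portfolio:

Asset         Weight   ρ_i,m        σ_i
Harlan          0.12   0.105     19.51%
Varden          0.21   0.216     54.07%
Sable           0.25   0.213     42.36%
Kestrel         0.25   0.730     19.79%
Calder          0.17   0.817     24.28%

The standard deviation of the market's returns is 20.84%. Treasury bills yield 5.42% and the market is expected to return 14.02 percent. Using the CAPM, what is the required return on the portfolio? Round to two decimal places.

β_Harlan = 0.105 × 19.51% / 20.84% = 0.0983
β_Varden = 0.216 × 54.07% / 20.84% = 0.5604
β_Sable = 0.213 × 42.36% / 20.84% = 0.4330
β_Kestrel = 0.730 × 19.79% / 20.84% = 0.6932
β_Calder = 0.817 × 24.28% / 20.84% = 0.9519
β_P = Σ w_i β_i = 0.12×0.0983 + 0.21×0.5604 + 0.25×0.4330 + 0.25×0.6932 + 0.17×0.9519 = 0.5729
MRP = 14.02% − 5.42% = 8.60%
E(R_P) = R_f + β_P × MRP = 5.42% + 0.5729 × 8.60% = 10.35%

10.35%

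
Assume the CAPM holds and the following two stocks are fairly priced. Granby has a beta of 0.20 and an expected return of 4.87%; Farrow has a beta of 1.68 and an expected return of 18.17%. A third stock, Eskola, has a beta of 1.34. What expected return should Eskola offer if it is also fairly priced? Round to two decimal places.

15.11%

MRP (SML slope) = (18.17% − 4.87%) / (1.68 − 0.20) = 13.30% / 1.48 = 8.9865%
R_f (intercept) = 4.87% − 0.20 × 8.9865% = 3.0727%
E(R_Eskola) = R_f + β × MRP = 3.0727% + 1.34 × 8.9865% = 15.11%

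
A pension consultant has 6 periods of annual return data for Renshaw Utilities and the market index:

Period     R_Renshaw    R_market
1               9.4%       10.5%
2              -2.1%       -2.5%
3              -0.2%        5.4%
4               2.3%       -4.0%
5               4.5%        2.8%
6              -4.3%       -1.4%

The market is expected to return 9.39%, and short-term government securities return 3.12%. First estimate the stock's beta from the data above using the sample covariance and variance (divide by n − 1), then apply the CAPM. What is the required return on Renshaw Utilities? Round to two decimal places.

Mean R_i = (9.4 − 2.1 − 0.2 + 2.3 + 4.5 − 4.3) / 6 = 1.6000%
Mean R_m = (10.5 − 2.5 + 5.4 − 4.0 + 2.8 − 1.4) / 6 = 1.8000%
Σ(R_i − R̄_i)(R_m − R̄_m) = 95.0100  ⇒  Cov = 95.0100 / 5 = 19.0020
Σ(R_m − R̄_m)² = 152.0200  ⇒  Var(R_m) = 152.0200 / 5 = 30.4040
β = Cov / Var(R_m) = 19.0020 / 30.4040 = 0.6250
MRP = 9.39% − 3.12% = 6.27%
E(R) = R_f + β × MRP = 3.12% + 0.6250 × 6.27% = 7.04%

7.04%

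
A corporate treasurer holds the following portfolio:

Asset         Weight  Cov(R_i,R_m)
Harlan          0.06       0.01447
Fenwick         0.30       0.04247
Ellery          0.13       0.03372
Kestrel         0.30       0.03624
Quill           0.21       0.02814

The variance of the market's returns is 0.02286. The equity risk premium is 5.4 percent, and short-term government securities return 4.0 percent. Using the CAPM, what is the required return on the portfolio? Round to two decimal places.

β_Harlan = 0.01447 / 0.02286 = 0.6330
β_Fenwick = 0.04247 / 0.02286 = 1.8578
β_Ellery = 0.03372 / 0.02286 = 1.4751
β_Kestrel = 0.03624 / 0.02286 = 1.5853
β_Quill = 0.02814 / 0.02286 = 1.2310
β_P = Σ w_i β_i = 0.06×0.6330 + 0.30×1.8578 + 0.13×1.4751 + 0.30×1.5853 + 0.21×1.2310 = 1.5212
E(R_P) = R_f + β_P × MRP = 4.0% + 1.5212 × 5.4% = 12.21%

12.21%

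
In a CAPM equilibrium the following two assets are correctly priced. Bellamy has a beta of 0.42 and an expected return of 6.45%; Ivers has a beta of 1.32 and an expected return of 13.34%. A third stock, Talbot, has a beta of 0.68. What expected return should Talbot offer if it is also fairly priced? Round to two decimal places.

8.44%

MRP (SML slope) = (13.34% − 6.45%) / (1.32 − 0.42) = 6.89% / 0.90 = 7.6556%
R_f (intercept) = 6.45% − 0.42 × 7.6556% = 3.2346%
E(R_Talbot) = R_f + β × MRP = 3.2346% + 0.68 × 7.6556% = 8.44%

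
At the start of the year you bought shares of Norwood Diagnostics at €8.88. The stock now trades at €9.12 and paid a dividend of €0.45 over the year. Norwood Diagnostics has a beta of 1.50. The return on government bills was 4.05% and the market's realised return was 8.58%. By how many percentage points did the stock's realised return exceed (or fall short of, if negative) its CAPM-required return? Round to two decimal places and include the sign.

-3.07%

Realised HPR = (P1 + D1 − P0) / P0 = (9.12 + 0.45 − 8.88) / 8.88 = 0.69 / 8.88 = 7.7703%
MRP = 8.58% − 4.05% = 4.53%
CAPM required = R_f + β·MRP = 4.05% + 1.50 × 4.53% = 10.8450%
α = realised − required = 7.7703% − 10.8450% = -3.07%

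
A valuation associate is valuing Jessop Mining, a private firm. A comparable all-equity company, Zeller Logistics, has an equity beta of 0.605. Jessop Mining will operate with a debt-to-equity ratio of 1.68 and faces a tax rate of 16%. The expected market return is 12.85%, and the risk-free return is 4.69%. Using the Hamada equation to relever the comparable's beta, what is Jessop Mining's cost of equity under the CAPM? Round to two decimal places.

β_L = β_U × [1 + (1 − t)(D/E)] = 0.605 × [1 + (1 − 0.16) × 1.68]
    = 0.605 × [1 + 0.84 × 1.68] = 0.605 × 2.4112 = 1.4588
MRP = 12.85% − 4.69% = 8.16%
E(R) = R_f + β_L × MRP = 4.69% + 1.4588 × 8.16% = 16.59%

16.59%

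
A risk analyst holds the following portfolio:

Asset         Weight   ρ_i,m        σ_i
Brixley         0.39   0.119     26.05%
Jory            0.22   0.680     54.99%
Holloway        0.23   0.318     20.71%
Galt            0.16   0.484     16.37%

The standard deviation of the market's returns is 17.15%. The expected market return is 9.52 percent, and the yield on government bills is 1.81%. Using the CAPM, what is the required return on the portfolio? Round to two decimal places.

7.30%

β_Brixley = 0.119 × 26.05% / 17.15% = 0.1808
β_Jory = 0.680 × 54.99% / 17.15% = 2.1804
β_Holloway = 0.318 × 20.71% / 17.15% = 0.3840
β_Galt = 0.484 × 16.37% / 17.15% = 0.4620
β_P = Σ w_i β_i = 0.39×0.1808 + 0.22×2.1804 + 0.23×0.3840 + 0.16×0.4620 = 0.7124
MRP = 9.52% − 1.81% = 7.71%
E(R_P) = R_f + β_P × MRP = 1.81% + 0.7124 × 7.71% = 7.30%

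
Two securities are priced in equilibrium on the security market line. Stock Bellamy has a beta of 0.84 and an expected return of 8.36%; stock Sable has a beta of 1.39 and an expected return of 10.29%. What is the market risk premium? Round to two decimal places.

3.51%

Both satisfy E(R) = R_f + β·MRP, so the slope of the SML is
MRP = (10.29% − 8.36%) / (1.39 − 0.84) = 1.93% / 0.55 = 3.5091%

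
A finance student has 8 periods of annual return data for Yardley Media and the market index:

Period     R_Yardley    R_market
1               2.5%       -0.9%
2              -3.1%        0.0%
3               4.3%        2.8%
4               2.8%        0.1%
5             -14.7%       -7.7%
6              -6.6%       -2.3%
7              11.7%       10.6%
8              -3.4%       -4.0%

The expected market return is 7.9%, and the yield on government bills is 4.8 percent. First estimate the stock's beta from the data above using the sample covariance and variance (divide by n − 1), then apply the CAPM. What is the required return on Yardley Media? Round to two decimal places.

Mean R_i = (2.5 − 3.1 + 4.3 + 2.8 − 14.7 − 6.6 + 11.7 − 3.4) / 8 = -0.8125%
Mean R_m = (-0.9 + 0.0 + 2.8 + 0.1 − 7.7 − 2.3 + 10.6 − 4.0) / 8 = -0.1750%
Σ(R_i − R̄_i)(R_m − R̄_m) = 274.9225  ⇒  Cov = 274.9225 / 7 = 39.2746
Σ(R_m − R̄_m)² = 201.3550  ⇒  Var(R_m) = 201.3550 / 7 = 28.7650
β = Cov / Var(R_m) = 39.2746 / 28.7650 = 1.3654
MRP = 7.9% − 4.8% = 3.10%
E(R) = R_f + β × MRP = 4.8% + 1.3654 × 3.1% = 9.03%

9.03%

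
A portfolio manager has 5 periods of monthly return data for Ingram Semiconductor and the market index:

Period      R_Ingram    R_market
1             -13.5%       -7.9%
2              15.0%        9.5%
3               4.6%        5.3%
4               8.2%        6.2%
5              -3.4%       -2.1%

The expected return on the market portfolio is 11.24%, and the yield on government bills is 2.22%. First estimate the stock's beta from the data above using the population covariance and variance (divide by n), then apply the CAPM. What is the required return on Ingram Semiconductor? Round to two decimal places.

Mean R_i = (-13.5 + 15.0 + 4.6 + 8.2 − 3.4) / 5 = 2.1800%
Mean R_m = (-7.9 + 9.5 + 5.3 + 6.2 − 2.1) / 5 = 2.2000%
Σ(R_i − R̄_i)(R_m − R̄_m) = 307.5300  ⇒  Cov = 307.5300 / 5 = 61.5060
Σ(R_m − R̄_m)² = 199.4000  ⇒  Var(R_m) = 199.4000 / 5 = 39.8800
β = Cov / Var(R_m) = 61.5060 / 39.8800 = 1.5423
MRP = 11.24% − 2.22% = 9.02%
E(R) = R_f + β × MRP = 2.22% + 1.5423 × 9.02% = 16.13%

16.13%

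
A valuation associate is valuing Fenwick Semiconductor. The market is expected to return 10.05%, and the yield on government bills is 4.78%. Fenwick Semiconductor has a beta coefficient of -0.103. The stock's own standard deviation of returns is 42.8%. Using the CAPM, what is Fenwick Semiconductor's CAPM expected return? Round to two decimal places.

Market risk premium = E(R_m) − R_f = 10.05% − 4.78% = 5.27%
E(R) = R_f + β × MRP = 4.78% + -0.103 × 5.27% = 4.24%

4.24%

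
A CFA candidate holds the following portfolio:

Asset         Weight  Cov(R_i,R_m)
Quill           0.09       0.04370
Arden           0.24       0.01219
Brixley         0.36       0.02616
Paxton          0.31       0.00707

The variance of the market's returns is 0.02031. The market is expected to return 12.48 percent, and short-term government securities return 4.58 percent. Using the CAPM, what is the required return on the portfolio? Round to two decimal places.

11.76%

β_Quill = 0.04370 / 0.02031 = 2.1516
β_Arden = 0.01219 / 0.02031 = 0.6002
β_Brixley = 0.02616 / 0.02031 = 1.2880
β_Paxton = 0.00707 / 0.02031 = 0.3481
β_P = Σ w_i β_i = 0.09×2.1516 + 0.24×0.6002 + 0.36×1.2880 + 0.31×0.3481 = 0.9093
MRP = 12.48% − 4.58% = 7.90%
E(R_P) = R_f + β_P × MRP = 4.58% + 0.9093 × 7.90% = 11.76%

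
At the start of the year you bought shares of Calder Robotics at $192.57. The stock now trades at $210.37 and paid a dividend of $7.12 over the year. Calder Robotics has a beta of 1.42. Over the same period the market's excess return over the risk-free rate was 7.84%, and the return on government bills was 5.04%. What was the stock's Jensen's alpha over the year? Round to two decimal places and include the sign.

Realised HPR = (P1 + D1 − P0) / P0 = (210.37 + 7.12 − 192.57) / 192.57 = 24.92 / 192.57 = 12.9407%
CAPM required = R_f + β·MRP = 5.04% + 1.42 × 7.84% = 16.1728%
α = realised − required = 12.9407% − 16.1728% = -3.23%

-3.23%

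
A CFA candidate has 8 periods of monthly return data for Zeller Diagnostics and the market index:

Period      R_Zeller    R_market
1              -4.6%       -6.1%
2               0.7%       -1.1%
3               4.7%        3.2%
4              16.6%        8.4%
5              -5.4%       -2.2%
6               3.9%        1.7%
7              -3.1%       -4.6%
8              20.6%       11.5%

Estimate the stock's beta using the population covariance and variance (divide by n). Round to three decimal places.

1.529

Mean R_i = (-4.6 + 0.7 + 4.7 + 16.6 − 5.4 + 3.9 − 3.1 + 20.6) / 8 = 4.1750%
Mean R_m = (-6.1 − 1.1 + 3.2 + 8.4 − 2.2 + 1.7 − 4.6 + 11.5) / 8 = 1.3500%
Σ(R_i − R̄_i)(R_m − R̄_m) = 406.3500  ⇒  Cov = 406.3500 / 8 = 50.7938
Σ(R_m − R̄_m)² = 265.7800  ⇒  Var(R_m) = 265.7800 / 8 = 33.2225
β = Cov / Var(R_m) = 50.7938 / 33.2225 = 1.5289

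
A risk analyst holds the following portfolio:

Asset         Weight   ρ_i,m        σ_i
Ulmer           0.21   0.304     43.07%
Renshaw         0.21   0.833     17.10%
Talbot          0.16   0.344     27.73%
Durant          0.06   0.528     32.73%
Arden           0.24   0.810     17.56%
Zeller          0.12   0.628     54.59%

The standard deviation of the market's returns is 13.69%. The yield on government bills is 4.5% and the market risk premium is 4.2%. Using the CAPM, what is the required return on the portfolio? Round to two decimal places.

β_Ulmer = 0.304 × 43.07% / 13.69% = 0.9564
β_Renshaw = 0.833 × 17.10% / 13.69% = 1.0405
β_Talbot = 0.344 × 27.73% / 13.69% = 0.6968
β_Durant = 0.528 × 32.73% / 13.69% = 1.2623
β_Arden = 0.810 × 17.56% / 13.69% = 1.0390
β_Zeller = 0.628 × 54.59% / 13.69% = 2.5042
β_P = Σ w_i β_i = 0.21×0.9564 + 0.21×1.0405 + 0.16×0.6968 + 0.06×1.2623 + 0.24×1.0390 + 0.12×2.5042 = 1.1564
E(R_P) = R_f + β_P × MRP = 4.5% + 1.1564 × 4.2% = 9.36%

9.36%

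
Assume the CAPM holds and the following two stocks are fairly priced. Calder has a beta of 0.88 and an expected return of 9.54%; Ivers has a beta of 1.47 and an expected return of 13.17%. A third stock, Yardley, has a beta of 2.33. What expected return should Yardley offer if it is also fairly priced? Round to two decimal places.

MRP (SML slope) = (13.17% − 9.54%) / (1.47 − 0.88) = 3.63% / 0.59 = 6.1525%
R_f (intercept) = 9.54% − 0.88 × 6.1525% = 4.1258%
E(R_Yardley) = R_f + β × MRP = 4.1258% + 2.33 × 6.1525% = 18.46%

18.46%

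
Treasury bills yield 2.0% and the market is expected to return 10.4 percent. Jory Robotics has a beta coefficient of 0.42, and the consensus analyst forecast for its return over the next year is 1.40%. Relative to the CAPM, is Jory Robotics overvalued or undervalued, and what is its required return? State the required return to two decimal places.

Overvalued; required return 5.53%

MRP = 10.4% − 2.0% = 8.40%
Required return = R_f + β·MRP = 2.0% + 0.42 × 8.4% = 5.53%
Forecast 1.40% < required 5.53% → the stock plots below the SML → overvalued.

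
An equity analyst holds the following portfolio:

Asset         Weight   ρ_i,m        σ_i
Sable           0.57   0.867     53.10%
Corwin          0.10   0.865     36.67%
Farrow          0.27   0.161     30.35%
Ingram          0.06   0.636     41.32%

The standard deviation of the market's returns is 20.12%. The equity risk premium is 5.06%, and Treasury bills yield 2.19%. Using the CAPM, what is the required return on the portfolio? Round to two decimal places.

β_Sable = 0.867 × 53.10% / 20.12% = 2.2882
β_Corwin = 0.865 × 36.67% / 20.12% = 1.5765
β_Farrow = 0.161 × 30.35% / 20.12% = 0.2429
β_Ingram = 0.636 × 41.32% / 20.12% = 1.3061
β_P = Σ w_i β_i = 0.57×2.2882 + 0.10×1.5765 + 0.27×0.2429 + 0.06×1.3061 = 1.6059
E(R_P) = R_f + β_P × MRP = 2.19% + 1.6059 × 5.06% = 10.32%

10.32%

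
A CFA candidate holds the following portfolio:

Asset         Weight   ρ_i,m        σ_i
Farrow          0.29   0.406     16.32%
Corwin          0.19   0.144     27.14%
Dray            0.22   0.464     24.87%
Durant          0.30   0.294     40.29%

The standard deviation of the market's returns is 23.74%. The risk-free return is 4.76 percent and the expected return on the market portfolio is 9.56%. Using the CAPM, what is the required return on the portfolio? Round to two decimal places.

6.53%

β_Farrow = 0.406 × 16.32% / 23.74% = 0.2791
β_Corwin = 0.144 × 27.14% / 23.74% = 0.1646
β_Dray = 0.464 × 24.87% / 23.74% = 0.4861
β_Durant = 0.294 × 40.29% / 23.74% = 0.4990
β_P = Σ w_i β_i = 0.29×0.2791 + 0.19×0.1646 + 0.22×0.4861 + 0.30×0.4990 = 0.3689
MRP = 9.56% − 4.76% = 4.80%
E(R_P) = R_f + β_P × MRP = 4.76% + 0.3689 × 4.80% = 6.53%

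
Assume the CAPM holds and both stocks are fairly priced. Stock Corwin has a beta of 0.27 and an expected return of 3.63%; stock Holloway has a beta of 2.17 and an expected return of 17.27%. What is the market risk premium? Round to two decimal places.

7.18%

Both satisfy E(R) = R_f + β·MRP, so the slope of the SML is
MRP = (17.27% − 3.63%) / (2.17 − 0.27) = 13.64% / 1.90 = 7.1789%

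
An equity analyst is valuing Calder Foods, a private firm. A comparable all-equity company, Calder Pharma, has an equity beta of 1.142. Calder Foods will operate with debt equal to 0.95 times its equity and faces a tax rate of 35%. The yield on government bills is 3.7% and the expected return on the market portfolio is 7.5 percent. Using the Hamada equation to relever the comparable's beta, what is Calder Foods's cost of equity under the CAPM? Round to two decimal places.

10.72%

β_L = β_U × [1 + (1 − t)(D/E)] = 1.142 × [1 + (1 − 0.35) × 0.95]
    = 1.142 × [1 + 0.65 × 0.95] = 1.142 × 1.6175 = 1.8472
MRP = 7.5% − 3.7% = 3.80%
E(R) = R_f + β_L × MRP = 3.7% + 1.8472 × 3.8% = 10.72%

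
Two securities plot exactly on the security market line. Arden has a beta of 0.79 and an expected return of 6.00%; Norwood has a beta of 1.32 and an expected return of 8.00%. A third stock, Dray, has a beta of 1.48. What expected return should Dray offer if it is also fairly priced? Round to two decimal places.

MRP (SML slope) = (8.00% − 6.00%) / (1.32 − 0.79) = 2.00% / 0.53 = 3.7736%
R_f (intercept) = 6.00% − 0.79 × 3.7736% = 3.0189%
E(R_Dray) = R_f + β × MRP = 3.0189% + 1.48 × 3.7736% = 8.60%

8.60%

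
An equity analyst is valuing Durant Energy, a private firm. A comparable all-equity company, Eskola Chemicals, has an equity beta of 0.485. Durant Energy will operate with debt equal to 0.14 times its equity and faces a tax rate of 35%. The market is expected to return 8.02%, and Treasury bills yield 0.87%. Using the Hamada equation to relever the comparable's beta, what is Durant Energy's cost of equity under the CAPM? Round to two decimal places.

β_L = β_U × [1 + (1 − t)(D/E)] = 0.485 × [1 + (1 − 0.35) × 0.14]
    = 0.485 × [1 + 0.65 × 0.14] = 0.485 × 1.0910 = 0.5291
MRP = 8.02% − 0.87% = 7.15%
E(R) = R_f + β_L × MRP = 0.87% + 0.5291 × 7.15% = 4.65%

4.65%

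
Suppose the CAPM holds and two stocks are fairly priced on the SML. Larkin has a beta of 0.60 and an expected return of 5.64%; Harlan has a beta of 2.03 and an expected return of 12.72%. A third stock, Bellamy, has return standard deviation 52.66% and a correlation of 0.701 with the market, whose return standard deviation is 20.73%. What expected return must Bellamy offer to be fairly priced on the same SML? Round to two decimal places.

MRP = (12.72% − 5.64%) / (2.03 − 0.60) = 4.9510%
R_f = 5.64% − 0.60 × 4.9510% = 2.6694%
β_Bellamy = ρ·σ_i/σ_m = 0.701 × 52.66 / 20.73 = 1.7807
E(R_Bellamy) = R_f + β × MRP = 2.6694% + 1.7807 × 4.9510% = 11.49%

11.49%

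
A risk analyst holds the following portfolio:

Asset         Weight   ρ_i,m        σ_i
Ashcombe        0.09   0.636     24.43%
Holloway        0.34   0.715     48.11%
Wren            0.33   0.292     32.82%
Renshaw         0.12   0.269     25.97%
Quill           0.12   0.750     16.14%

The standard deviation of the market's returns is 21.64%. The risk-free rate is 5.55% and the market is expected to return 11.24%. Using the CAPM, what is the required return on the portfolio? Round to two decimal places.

β_Ashcombe = 0.636 × 24.43% / 21.64% = 0.7180
β_Holloway = 0.715 × 48.11% / 21.64% = 1.5896
β_Wren = 0.292 × 32.82% / 21.64% = 0.4429
β_Renshaw = 0.269 × 25.97% / 21.64% = 0.3228
β_Quill = 0.750 × 16.14% / 21.64% = 0.5594
β_P = Σ w_i β_i = 0.09×0.7180 + 0.34×1.5896 + 0.33×0.4429 + 0.12×0.3228 + 0.12×0.5594 = 0.8571
MRP = 11.24% − 5.55% = 5.69%
E(R_P) = R_f + β_P × MRP = 5.55% + 0.8571 × 5.69% = 10.43%

10.43%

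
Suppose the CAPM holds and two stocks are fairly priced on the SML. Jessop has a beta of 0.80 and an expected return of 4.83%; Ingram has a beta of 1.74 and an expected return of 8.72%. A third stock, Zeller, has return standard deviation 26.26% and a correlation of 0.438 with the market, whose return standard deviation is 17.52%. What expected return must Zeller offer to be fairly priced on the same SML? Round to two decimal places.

4.24%

MRP = (8.72% − 4.83%) / (1.74 − 0.80) = 4.1383%
R_f = 4.83% − 0.80 × 4.1383% = 1.5194%
β_Zeller = ρ·σ_i/σ_m = 0.438 × 26.26 / 17.52 = 0.6565
E(R_Zeller) = R_f + β × MRP = 1.5194% + 0.6565 × 4.1383% = 4.24%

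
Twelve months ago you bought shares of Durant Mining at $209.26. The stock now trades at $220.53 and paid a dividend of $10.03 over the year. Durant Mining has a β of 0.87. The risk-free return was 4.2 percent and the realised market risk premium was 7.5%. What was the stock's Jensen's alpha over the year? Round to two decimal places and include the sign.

Realised HPR = (P1 + D1 − P0) / P0 = (220.53 + 10.03 − 209.26) / 209.26 = 21.30 / 209.26 = 10.1787%
CAPM required = R_f + β·MRP = 4.2% + 0.87 × 7.5% = 10.7250%
α = realised − required = 10.1787% − 10.7250% = -0.55%

-0.55%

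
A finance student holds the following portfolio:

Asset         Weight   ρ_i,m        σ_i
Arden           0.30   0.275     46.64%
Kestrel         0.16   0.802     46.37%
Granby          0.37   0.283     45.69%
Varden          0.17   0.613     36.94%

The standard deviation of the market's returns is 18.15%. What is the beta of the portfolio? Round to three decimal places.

β_Arden = 0.275 × 46.64% / 18.15% = 0.7067
β_Kestrel = 0.802 × 46.37% / 18.15% = 2.0490
β_Granby = 0.283 × 45.69% / 18.15% = 0.7124
β_Varden = 0.613 × 36.94% / 18.15% = 1.2476
β_P = Σ w_i β_i = 0.30×0.7067 + 0.16×2.0490 + 0.37×0.7124 + 0.17×1.2476 = 1.0155

1.016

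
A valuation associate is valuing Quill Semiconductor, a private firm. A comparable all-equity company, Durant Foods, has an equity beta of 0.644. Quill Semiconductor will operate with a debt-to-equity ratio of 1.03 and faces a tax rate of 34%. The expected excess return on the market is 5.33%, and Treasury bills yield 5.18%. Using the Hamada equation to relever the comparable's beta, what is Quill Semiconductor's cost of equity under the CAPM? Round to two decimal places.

β_L = β_U × [1 + (1 − t)(D/E)] = 0.644 × [1 + (1 − 0.34) × 1.03]
    = 0.644 × [1 + 0.66 × 1.03] = 0.644 × 1.6798 = 1.0818
E(R) = R_f + β_L × MRP = 5.18% + 1.0818 × 5.33% = 10.95%

10.95%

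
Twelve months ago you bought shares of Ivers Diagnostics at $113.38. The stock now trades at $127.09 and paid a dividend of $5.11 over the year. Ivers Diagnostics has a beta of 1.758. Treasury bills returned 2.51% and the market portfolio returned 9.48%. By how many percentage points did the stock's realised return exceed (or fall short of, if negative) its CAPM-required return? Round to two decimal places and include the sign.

+1.84%

Realised HPR = (P1 + D1 − P0) / P0 = (127.09 + 5.11 − 113.38) / 113.38 = 18.82 / 113.38 = 16.5990%
MRP = 9.48% − 2.51% = 6.97%
CAPM required = R_f + β·MRP = 2.51% + 1.758 × 6.97% = 14.76326%
α = realised − required = 16.5990% − 14.76326% = +1.84%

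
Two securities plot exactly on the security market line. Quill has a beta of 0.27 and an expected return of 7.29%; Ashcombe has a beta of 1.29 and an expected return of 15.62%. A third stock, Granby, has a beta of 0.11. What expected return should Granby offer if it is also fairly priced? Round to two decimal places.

MRP (SML slope) = (15.62% − 7.29%) / (1.29 − 0.27) = 8.33% / 1.02 = 8.1667%
R_f (intercept) = 7.29% − 0.27 × 8.1667% = 5.0850%
E(R_Granby) = R_f + β × MRP = 5.0850% + 0.11 × 8.1667% = 5.98%

5.98%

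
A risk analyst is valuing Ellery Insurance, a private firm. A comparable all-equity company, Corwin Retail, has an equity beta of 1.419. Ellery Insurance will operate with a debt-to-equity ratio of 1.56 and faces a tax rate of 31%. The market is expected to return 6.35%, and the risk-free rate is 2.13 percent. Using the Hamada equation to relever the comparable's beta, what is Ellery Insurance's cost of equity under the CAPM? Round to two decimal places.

14.56%

β_L = β_U × [1 + (1 − t)(D/E)] = 1.419 × [1 + (1 − 0.31) × 1.56]
    = 1.419 × [1 + 0.69 × 1.56] = 1.419 × 2.0764 = 2.9464
MRP = 6.35% − 2.13% = 4.22%
E(R) = R_f + β_L × MRP = 2.13% + 2.9464 × 4.22% = 14.56%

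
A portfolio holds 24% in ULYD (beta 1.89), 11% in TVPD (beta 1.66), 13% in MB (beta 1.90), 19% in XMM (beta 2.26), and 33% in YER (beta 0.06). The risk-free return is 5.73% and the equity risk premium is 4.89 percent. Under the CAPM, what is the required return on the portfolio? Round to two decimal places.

12.25%

β_P = Σ w_i β_i = 0.24×1.89 + 0.11×1.66 + 0.13×1.90 + 0.19×2.26 + 0.33×0.06 = 1.3324
E(R_P) = R_f + β_P × MRP = 5.73% + 1.3324 × 4.89% = 12.25%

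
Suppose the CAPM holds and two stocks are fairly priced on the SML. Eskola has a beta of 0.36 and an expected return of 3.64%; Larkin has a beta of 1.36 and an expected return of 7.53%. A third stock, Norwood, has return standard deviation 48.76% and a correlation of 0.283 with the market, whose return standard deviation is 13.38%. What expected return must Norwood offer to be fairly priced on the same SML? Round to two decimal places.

MRP = (7.53% − 3.64%) / (1.36 − 0.36) = 3.8900%
R_f = 3.64% − 0.36 × 3.8900% = 2.2396%
β_Norwood = ρ·σ_i/σ_m = 0.283 × 48.76 / 13.38 = 1.0313
E(R_Norwood) = R_f + β × MRP = 2.2396% + 1.0313 × 3.8900% = 6.25%

6.25%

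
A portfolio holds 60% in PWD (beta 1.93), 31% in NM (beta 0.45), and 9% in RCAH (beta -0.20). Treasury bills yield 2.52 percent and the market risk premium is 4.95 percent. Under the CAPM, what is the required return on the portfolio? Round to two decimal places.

β_P = Σ w_i β_i = 0.60×1.93 + 0.31×0.45 + 0.09×-0.20 = 1.2795
E(R_P) = R_f + β_P × MRP = 2.52% + 1.2795 × 4.95% = 8.85%

8.85%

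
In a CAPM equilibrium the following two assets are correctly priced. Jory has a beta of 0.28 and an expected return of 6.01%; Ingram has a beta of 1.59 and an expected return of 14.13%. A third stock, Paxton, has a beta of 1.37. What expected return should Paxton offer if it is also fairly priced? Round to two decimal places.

MRP (SML slope) = (14.13% − 6.01%) / (1.59 − 0.28) = 8.12% / 1.31 = 6.1985%
R_f (intercept) = 6.01% − 0.28 × 6.1985% = 4.2744%
E(R_Paxton) = R_f + β × MRP = 4.2744% + 1.37 × 6.1985% = 12.77%

12.77%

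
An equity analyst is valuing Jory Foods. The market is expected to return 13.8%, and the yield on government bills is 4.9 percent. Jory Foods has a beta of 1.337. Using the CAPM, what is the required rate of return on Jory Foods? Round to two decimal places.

Market risk premium = E(R_m) − R_f = 13.8% − 4.9% = 8.90%
E(R) = R_f + β × MRP = 4.9% + 1.337 × 8.9% = 16.80%

16.80%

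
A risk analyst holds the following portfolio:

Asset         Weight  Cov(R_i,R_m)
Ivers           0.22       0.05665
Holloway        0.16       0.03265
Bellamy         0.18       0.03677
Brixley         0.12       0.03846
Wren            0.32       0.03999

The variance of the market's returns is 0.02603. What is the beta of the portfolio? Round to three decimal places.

β_Ivers = 0.05665 / 0.02603 = 2.1763
β_Holloway = 0.03265 / 0.02603 = 1.2543
β_Bellamy = 0.03677 / 0.02603 = 1.4126
β_Brixley = 0.03846 / 0.02603 = 1.4775
β_Wren = 0.03999 / 0.02603 = 1.5363
β_P = Σ w_i β_i = 0.22×2.1763 + 0.16×1.2543 + 0.18×1.4126 + 0.12×1.4775 + 0.32×1.5363 = 1.6027

1.603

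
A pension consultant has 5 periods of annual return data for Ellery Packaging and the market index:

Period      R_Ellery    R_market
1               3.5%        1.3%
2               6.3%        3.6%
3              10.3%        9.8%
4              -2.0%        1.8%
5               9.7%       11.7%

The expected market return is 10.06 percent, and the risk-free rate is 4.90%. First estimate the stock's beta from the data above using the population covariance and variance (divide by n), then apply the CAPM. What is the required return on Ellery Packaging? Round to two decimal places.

9.47%

Mean R_i = (3.5 + 6.3 + 10.3 − 2.0 + 9.7) / 5 = 5.5600%
Mean R_m = (1.3 + 3.6 + 9.8 + 1.8 + 11.7) / 5 = 5.6400%
Σ(R_i − R̄_i)(R_m − R̄_m) = 81.2680  ⇒  Cov = 81.2680 / 5 = 16.2536
Σ(R_m − R̄_m)² = 91.7720  ⇒  Var(R_m) = 91.7720 / 5 = 18.3544
β = Cov / Var(R_m) = 16.2536 / 18.3544 = 0.8855
MRP = 10.06% − 4.90% = 5.16%
E(R) = R_f + β × MRP = 4.90% + 0.8855 × 5.16% = 9.47%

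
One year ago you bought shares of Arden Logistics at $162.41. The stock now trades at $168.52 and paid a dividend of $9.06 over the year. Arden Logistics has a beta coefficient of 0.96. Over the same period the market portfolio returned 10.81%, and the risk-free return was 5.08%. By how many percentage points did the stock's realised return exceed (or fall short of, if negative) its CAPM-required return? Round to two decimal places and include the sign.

-1.24%

Realised HPR = (P1 + D1 − P0) / P0 = (168.52 + 9.06 − 162.41) / 162.41 = 15.17 / 162.41 = 9.3406%
MRP = 10.81% − 5.08% = 5.73%
CAPM required = R_f + β·MRP = 5.08% + 0.96 × 5.73% = 10.5808%
α = realised − required = 9.3406% − 10.5808% = -1.24%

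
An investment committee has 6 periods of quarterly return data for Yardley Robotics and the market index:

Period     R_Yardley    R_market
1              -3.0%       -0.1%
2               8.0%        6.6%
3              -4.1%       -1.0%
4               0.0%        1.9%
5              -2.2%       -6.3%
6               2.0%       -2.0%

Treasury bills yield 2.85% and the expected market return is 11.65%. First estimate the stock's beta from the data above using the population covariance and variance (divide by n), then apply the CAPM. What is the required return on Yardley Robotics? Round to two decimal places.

9.29%

Mean R_i = (-3.0 + 8.0 − 4.1 + 0.0 − 2.2 + 2.0) / 6 = 0.1167%
Mean R_m = (-0.1 + 6.6 − 1.0 + 1.9 − 6.3 − 2.0) / 6 = -0.1500%
Σ(R_i − R̄_i)(R_m − R̄_m) = 67.1650  ⇒  Cov = 67.1650 / 6 = 11.1942
Σ(R_m − R̄_m)² = 91.7350  ⇒  Var(R_m) = 91.7350 / 6 = 15.2892
β = Cov / Var(R_m) = 11.1942 / 15.2892 = 0.7322
MRP = 11.65% − 2.85% = 8.80%
E(R) = R_f + β × MRP = 2.85% + 0.7322 × 8.80% = 9.29%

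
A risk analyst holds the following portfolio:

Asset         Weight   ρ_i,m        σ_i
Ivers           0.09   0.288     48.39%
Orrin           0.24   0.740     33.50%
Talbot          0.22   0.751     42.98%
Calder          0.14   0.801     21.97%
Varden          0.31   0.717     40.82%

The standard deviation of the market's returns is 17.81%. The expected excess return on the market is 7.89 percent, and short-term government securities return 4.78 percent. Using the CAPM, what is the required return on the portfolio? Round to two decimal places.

β_Ivers = 0.288 × 48.39% / 17.81% = 0.7825
β_Orrin = 0.740 × 33.50% / 17.81% = 1.3919
β_Talbot = 0.751 × 42.98% / 17.81% = 1.8124
β_Calder = 0.801 × 21.97% / 17.81% = 0.9881
β_Varden = 0.717 × 40.82% / 17.81% = 1.6433
β_P = Σ w_i β_i = 0.09×0.7825 + 0.24×1.3919 + 0.22×1.8124 + 0.14×0.9881 + 0.31×1.6433 = 1.4510
E(R_P) = R_f + β_P × MRP = 4.78% + 1.4510 × 7.89% = 16.23%

16.23%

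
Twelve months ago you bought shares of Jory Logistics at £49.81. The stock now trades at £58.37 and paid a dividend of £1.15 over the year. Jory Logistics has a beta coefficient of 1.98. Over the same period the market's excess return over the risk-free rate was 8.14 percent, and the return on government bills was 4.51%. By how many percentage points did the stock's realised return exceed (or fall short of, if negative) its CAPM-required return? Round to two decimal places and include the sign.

Realised HPR = (P1 + D1 − P0) / P0 = (58.37 + 1.15 − 49.81) / 49.81 = 9.71 / 49.81 = 19.4941%
CAPM required = R_f + β·MRP = 4.51% + 1.98 × 8.14% = 20.6272%
α = realised − required = 19.4941% − 20.6272% = -1.13%

-1.13%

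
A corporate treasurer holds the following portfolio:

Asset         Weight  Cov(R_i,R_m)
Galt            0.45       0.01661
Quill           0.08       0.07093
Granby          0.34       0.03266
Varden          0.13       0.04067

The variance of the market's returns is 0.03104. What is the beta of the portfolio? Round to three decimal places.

0.952

β_Galt = 0.01661 / 0.03104 = 0.5351
β_Quill = 0.07093 / 0.03104 = 2.2851
β_Granby = 0.03266 / 0.03104 = 1.0522
β_Varden = 0.04067 / 0.03104 = 1.3102
β_P = Σ w_i β_i = 0.45×0.5351 + 0.08×2.2851 + 0.34×1.0522 + 0.13×1.3102 = 0.9517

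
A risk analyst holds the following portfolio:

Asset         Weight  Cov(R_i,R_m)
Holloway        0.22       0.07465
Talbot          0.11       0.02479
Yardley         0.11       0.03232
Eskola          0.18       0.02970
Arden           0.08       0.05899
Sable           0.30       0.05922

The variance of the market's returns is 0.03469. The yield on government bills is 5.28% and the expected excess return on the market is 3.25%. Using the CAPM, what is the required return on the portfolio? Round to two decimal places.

β_Holloway = 0.07465 / 0.03469 = 2.1519
β_Talbot = 0.02479 / 0.03469 = 0.7146
β_Yardley = 0.03232 / 0.03469 = 0.9317
β_Eskola = 0.02970 / 0.03469 = 0.8562
β_Arden = 0.05899 / 0.03469 = 1.7005
β_Sable = 0.05922 / 0.03469 = 1.7071
β_P = Σ w_i β_i = 0.22×2.1519 + 0.11×0.7146 + 0.11×0.9317 + 0.18×0.8562 + 0.08×1.7005 + 0.30×1.7071 = 1.4568
E(R_P) = R_f + β_P × MRP = 5.28% + 1.4568 × 3.25% = 10.01%

10.01%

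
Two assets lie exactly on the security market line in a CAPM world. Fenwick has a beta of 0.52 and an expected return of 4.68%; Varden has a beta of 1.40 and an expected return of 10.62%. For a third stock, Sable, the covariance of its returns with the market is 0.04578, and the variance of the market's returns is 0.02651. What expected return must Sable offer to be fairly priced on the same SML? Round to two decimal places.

12.83%

MRP = (10.62% − 4.68%) / (1.40 − 0.52) = 6.7500%
R_f = 4.68% − 0.52 × 6.7500% = 1.1700%
β_Sable = Cov / Var(R_m) = 0.04578 / 0.02651 = 1.7269
E(R_Sable) = R_f + β × MRP = 1.1700% + 1.7269 × 6.7500% = 12.83%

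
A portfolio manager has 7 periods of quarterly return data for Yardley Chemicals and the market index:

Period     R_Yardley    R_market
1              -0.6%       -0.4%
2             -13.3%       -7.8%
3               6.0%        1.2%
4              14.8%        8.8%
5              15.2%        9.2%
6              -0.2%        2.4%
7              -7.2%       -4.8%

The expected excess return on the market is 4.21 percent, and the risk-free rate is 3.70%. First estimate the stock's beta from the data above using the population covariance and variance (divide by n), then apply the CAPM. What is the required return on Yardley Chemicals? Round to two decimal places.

Mean R_i = (-0.6 − 13.3 + 6.0 + 14.8 + 15.2 − 0.2 − 7.2) / 7 = 2.1000%
Mean R_m = (-0.4 − 7.8 + 1.2 + 8.8 + 9.2 + 2.4 − 4.8) / 7 = 1.2286%
Σ(R_i − R̄_i)(R_m − R̄_m) = 397.2800  ⇒  Cov = 397.2800 / 7 = 56.7543
Σ(R_m − R̄_m)² = 242.7543  ⇒  Var(R_m) = 242.7543 / 7 = 34.6792
β = Cov / Var(R_m) = 56.7543 / 34.6792 = 1.6366
E(R) = R_f + β × MRP = 3.70% + 1.6366 × 4.21% = 10.59%

10.59%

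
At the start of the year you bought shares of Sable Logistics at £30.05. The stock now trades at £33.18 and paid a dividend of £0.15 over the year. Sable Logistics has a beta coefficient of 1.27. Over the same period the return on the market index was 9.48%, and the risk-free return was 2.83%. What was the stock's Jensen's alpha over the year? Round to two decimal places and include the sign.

Realised HPR = (P1 + D1 − P0) / P0 = (33.18 + 0.15 − 30.05) / 30.05 = 3.28 / 30.05 = 10.9151%
MRP = 9.48% − 2.83% = 6.65%
CAPM required = R_f + β·MRP = 2.83% + 1.27 × 6.65% = 11.2755%
α = realised − required = 10.9151% − 11.2755% = -0.36%

-0.36%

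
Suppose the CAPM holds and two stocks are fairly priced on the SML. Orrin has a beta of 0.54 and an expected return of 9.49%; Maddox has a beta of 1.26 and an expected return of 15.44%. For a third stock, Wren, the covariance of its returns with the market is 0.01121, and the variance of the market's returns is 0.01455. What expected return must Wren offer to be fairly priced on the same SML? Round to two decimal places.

11.39%

MRP = (15.44% − 9.49%) / (1.26 − 0.54) = 8.2639%
R_f = 9.49% − 0.54 × 8.2639% = 5.0275%
β_Wren = Cov / Var(R_m) = 0.01121 / 0.01455 = 0.7704
E(R_Wren) = R_f + β × MRP = 5.0275% + 0.7704 × 8.2639% = 11.39%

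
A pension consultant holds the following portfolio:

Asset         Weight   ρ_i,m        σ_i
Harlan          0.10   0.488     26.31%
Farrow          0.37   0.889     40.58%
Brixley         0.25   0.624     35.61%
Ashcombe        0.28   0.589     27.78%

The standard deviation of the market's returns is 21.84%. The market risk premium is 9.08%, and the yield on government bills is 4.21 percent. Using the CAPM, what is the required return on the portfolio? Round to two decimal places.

14.51%

β_Harlan = 0.488 × 26.31% / 21.84% = 0.5879
β_Farrow = 0.889 × 40.58% / 21.84% = 1.6518
β_Brixley = 0.624 × 35.61% / 21.84% = 1.0174
β_Ashcombe = 0.589 × 27.78% / 21.84% = 0.7492
β_P = Σ w_i β_i = 0.10×0.5879 + 0.37×1.6518 + 0.25×1.0174 + 0.28×0.7492 = 1.1341
E(R_P) = R_f + β_P × MRP = 4.21% + 1.1341 × 9.08% = 14.51%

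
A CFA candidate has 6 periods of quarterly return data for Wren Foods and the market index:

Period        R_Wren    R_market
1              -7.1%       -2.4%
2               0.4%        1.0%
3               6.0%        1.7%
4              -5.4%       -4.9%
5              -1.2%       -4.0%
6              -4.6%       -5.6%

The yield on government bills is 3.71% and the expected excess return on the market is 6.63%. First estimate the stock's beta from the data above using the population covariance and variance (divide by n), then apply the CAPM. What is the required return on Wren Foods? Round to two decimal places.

Mean R_i = (-7.1 + 0.4 + 6.0 − 5.4 − 1.2 − 4.6) / 6 = -1.9833%
Mean R_m = (-2.4 + 1.0 + 1.7 − 4.9 − 4.0 − 5.6) / 6 = -2.3667%
Σ(R_i − R̄_i)(R_m − R̄_m) = 56.4967  ⇒  Cov = 56.4967 / 6 = 9.4161
Σ(R_m − R̄_m)² = 47.4133  ⇒  Var(R_m) = 47.4133 / 6 = 7.9022
β = Cov / Var(R_m) = 9.4161 / 7.9022 = 1.1916
E(R) = R_f + β × MRP = 3.71% + 1.1916 × 6.63% = 11.61%

11.61%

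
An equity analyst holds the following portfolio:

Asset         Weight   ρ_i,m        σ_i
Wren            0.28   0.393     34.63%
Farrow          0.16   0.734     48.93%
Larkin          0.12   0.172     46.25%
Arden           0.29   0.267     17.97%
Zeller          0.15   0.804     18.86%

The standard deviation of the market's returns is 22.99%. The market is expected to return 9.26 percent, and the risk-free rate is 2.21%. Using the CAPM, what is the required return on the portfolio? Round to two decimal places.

6.56%

β_Wren = 0.393 × 34.63% / 22.99% = 0.5920
β_Farrow = 0.734 × 48.93% / 22.99% = 1.5622
β_Larkin = 0.172 × 46.25% / 22.99% = 0.3460
β_Arden = 0.267 × 17.97% / 22.99% = 0.2087
β_Zeller = 0.804 × 18.86% / 22.99% = 0.6596
β_P = Σ w_i β_i = 0.28×0.5920 + 0.16×1.5622 + 0.12×0.3460 + 0.29×0.2087 + 0.15×0.6596 = 0.6167
MRP = 9.26% − 2.21% = 7.05%
E(R_P) = R_f + β_P × MRP = 2.21% + 0.6167 × 7.05% = 6.56%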